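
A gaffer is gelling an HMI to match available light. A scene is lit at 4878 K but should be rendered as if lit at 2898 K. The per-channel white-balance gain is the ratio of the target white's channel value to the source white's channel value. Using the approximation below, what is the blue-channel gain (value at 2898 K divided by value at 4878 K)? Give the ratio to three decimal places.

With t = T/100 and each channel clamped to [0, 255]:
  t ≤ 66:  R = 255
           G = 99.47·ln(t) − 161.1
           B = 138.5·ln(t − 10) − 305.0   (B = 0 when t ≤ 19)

At 4878 K (t = 48.78):
  B = 138.5·ln(48.78 − 10) − 305.0 = 138.5·ln 38.78 − 305.0 = 138.5·3.6579 − 305.0 = 201.620.
At 2898 K (t = 28.98):
  B = 138.5·ln(28.98 − 10) − 305.0 = 138.5·ln 18.98 − 305.0 = 138.5·2.9434 − 305.0 = 102.659.
Gain = 102.659 / 201.620 = 0.5092 → 0.509.

0.509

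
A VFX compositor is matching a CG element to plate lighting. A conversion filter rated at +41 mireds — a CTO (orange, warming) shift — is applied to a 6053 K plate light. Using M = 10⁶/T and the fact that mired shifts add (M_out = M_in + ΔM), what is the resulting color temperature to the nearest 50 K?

M_in = 10⁶/6053 = 165.21 mireds.
M_out = 165.21 + (+41) = 206.21 mireds.
T_out = 10⁶/206.21 = 4849.5 K → 4850 K.

4850 K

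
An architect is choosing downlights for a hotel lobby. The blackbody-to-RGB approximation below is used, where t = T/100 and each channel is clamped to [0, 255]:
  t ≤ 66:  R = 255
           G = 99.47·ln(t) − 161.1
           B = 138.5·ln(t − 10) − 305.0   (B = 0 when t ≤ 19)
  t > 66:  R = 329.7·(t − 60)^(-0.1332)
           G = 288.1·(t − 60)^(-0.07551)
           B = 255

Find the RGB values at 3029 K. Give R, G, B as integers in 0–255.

t = 3029/100 = 30.29; the t ≤ 66 branch applies.
R = 255 by definition for t ≤ 66.
G = 99.47·ln 30.29 − 161.1 = 99.47·3.4108 − 161.1 = 178.174.
B = 138.5·ln(30.29 − 10) − 305.0 = 138.5·ln 20.29 − 305.0 = 138.5·3.0101 − 305.0 = 111.903.
Rounded: (255, 178, 112).

R=255, G=178, B=112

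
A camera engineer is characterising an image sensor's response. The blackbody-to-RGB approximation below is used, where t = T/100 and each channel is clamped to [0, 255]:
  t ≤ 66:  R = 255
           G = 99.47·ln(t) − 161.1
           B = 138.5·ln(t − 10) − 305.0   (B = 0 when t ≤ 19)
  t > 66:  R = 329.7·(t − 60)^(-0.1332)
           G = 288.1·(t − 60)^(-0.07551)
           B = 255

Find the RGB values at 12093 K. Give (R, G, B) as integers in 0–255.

(191, 211, 255)

t = 12093/100 = 120.93; the t > 66 branch applies.
R = 329.7·(120.93 − 60)^(-0.1332) = 329.7·60.93^(-0.1332) = 329.7·0.57844 = 190.713.
G = 288.1·(120.93 − 60)^(-0.07551) = 288.1·60.93^(-0.07551) = 288.1·0.73321 = 211.237.
B = 255 by definition for t > 66.
Rounded: (191, 211, 255).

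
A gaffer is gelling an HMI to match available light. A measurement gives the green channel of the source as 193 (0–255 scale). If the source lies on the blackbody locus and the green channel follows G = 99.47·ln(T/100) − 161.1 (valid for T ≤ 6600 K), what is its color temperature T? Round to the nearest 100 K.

ln t = (193 + 161.1) / 99.47 = 3.5599.
t = e^3.5599 = 35.159.
T = 100·t = 3516 K → 3500 K to the nearest 100 K.

3500 K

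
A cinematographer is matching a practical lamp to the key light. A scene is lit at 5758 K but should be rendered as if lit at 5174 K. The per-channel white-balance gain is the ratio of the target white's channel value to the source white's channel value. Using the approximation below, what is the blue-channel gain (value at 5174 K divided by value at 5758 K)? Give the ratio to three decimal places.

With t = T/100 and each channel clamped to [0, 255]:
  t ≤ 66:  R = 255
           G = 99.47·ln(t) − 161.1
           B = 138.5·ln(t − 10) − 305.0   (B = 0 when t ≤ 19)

0.921

At 5758 K (t = 57.58):
  B = 138.5·ln(57.58 − 10) − 305.0 = 138.5·ln 47.58 − 305.0 = 138.5·3.8624 − 305.0 = 229.944.
At 5174 K (t = 51.74):
  B = 138.5·ln(51.74 − 10) − 305.0 = 138.5·ln 41.74 − 305.0 = 138.5·3.7315 − 305.0 = 211.807.
Gain = 211.807 / 229.944 = 0.9211 → 0.921.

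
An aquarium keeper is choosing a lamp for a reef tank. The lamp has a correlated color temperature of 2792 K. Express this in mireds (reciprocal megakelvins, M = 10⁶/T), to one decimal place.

358.2 mireds

M = 10⁶ / 2792 = 358.166 → 358.2 mireds.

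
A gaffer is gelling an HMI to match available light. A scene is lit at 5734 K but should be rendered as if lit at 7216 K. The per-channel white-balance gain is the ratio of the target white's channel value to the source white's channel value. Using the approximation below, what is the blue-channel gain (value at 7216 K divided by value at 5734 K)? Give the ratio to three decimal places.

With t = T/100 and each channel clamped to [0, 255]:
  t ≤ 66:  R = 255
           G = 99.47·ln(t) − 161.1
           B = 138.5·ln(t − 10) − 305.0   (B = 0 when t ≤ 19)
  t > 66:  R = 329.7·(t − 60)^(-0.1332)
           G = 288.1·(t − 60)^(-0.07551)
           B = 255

1.112

At 5734 K (t = 57.34):
  B = 138.5·ln(57.34 − 10) − 305.0 = 138.5·ln 47.34 − 305.0 = 138.5·3.8574 − 305.0 = 229.244.
At 7216 K (t = 72.16):
  B = 255 by definition for t > 66.
Gain = 255.000 / 229.244 = 1.1124 → 1.112.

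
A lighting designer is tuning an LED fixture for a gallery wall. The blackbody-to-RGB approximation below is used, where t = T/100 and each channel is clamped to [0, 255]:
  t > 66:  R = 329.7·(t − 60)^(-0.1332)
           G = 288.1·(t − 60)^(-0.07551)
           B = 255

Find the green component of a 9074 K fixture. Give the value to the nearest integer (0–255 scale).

222

t = 9074/100 = 90.74; the t > 66 branch applies.
G = 288.1·(90.74 − 60)^(-0.07551) = 288.1·30.74^(-0.07551) = 288.1·0.77208 = 222.437.
Rounded: 222.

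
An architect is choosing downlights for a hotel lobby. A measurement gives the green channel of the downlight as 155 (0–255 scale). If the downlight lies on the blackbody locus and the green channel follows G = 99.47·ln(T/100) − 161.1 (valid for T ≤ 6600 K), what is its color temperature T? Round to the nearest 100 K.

2400 K

ln t = (155 + 161.1) / 99.47 = 3.1778.
t = e^3.1778 = 23.995.
T = 100·t = 2399 K → 2400 K to the nearest 100 K.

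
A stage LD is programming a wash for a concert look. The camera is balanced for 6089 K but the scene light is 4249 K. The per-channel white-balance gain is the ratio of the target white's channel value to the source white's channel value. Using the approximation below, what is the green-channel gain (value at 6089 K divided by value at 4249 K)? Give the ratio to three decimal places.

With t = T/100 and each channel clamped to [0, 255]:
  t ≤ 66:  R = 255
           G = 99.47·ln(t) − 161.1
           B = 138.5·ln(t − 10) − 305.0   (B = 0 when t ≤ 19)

At 4249 K (t = 42.49):
  G = 99.47·ln 42.49 − 161.1 = 99.47·3.7493 − 161.1 = 211.840.
At 6089 K (t = 60.89):
  G = 99.47·ln 60.89 − 161.1 = 99.47·4.1091 − 161.1 = 247.629.
Gain = 247.629 / 211.840 = 1.1689 → 1.169.

1.169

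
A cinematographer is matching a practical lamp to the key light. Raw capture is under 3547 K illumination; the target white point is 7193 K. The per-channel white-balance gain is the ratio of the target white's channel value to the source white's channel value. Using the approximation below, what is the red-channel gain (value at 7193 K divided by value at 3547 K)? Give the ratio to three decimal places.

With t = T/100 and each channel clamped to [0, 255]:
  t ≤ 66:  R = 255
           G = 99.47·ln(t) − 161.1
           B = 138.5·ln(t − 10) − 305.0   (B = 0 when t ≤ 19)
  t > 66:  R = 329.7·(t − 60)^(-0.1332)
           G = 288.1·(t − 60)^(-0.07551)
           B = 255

0.929

At 3547 K (t = 35.47):
  R = 255 by definition for t ≤ 66.
At 7193 K (t = 71.93):
  R = 329.7·(71.93 − 60)^(-0.1332) = 329.7·11.93^(-0.1332) = 329.7·0.71877 = 236.979.
Gain = 236.979 / 255.000 = 0.9293 → 0.929.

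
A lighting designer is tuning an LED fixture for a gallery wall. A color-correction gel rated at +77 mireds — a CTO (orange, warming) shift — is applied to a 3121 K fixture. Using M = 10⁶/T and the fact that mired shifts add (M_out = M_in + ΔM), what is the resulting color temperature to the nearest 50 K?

M_in = 10⁶/3121 = 320.41 mireds.
M_out = 320.41 + (+77) = 397.41 mireds.
T_out = 10⁶/397.41 = 2516.3 K → 2500 K.

2500 K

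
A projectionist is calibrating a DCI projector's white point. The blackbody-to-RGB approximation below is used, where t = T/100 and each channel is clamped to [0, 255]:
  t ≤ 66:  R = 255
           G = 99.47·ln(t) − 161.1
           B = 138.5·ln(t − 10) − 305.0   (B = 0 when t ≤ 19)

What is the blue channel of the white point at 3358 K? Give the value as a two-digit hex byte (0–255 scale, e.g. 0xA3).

0x85

t = 3358/100 = 33.58; the t ≤ 66 branch applies.
B = 138.5·ln(33.58 − 10) − 305.0 = 138.5·ln 23.58 − 305.0 = 138.5·3.1604 − 305.0 = 132.715.
Rounded: 133; in hex, 0x85.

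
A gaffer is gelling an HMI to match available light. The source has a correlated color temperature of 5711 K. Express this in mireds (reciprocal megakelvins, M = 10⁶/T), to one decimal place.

M = 10⁶ / 5711 = 175.101 → 175.1 mireds.

175.1 mireds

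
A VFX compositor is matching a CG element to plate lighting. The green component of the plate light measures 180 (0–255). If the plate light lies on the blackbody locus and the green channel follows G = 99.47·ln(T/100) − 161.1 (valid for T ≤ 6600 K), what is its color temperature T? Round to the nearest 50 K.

ln t = (180 + 161.1) / 99.47 = 3.4292.
t = e^3.4292 = 30.851.
T = 100·t = 3085 K → 3100 K to the nearest 50 K.

3100 K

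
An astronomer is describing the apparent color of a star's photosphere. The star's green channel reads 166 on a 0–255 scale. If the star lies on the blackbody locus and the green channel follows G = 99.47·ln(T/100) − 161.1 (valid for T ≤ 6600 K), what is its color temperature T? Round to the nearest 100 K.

2700 K

ln t = (166 + 161.1) / 99.47 = 3.2884.
t = e^3.2884 = 26.801.
T = 100·t = 2680 K → 2700 K to the nearest 100 K.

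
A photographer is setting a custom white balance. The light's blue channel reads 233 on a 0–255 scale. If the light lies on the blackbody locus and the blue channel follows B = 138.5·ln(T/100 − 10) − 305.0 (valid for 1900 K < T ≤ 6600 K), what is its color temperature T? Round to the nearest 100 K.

ln(t − 10) = (233 + 305.0) / 138.5 = 3.8845.
t − 10 = e^3.8845 = 48.641, so t = 58.641.
T = 100·t = 5864 K → 5900 K to the nearest 100 K.

5900 K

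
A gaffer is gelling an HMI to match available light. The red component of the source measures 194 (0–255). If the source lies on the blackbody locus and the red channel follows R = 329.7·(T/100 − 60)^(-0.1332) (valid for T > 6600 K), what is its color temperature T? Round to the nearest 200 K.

11400 K

(t − 60)^(-0.1332) = 194/329.7 = 0.58841.
t − 60 = 0.58841^(1/-0.1332) = 0.58841^(-7.508) = 53.593, so t = 113.593.
T = 100·t = 11359 K → 11400 K to the nearest 200 K.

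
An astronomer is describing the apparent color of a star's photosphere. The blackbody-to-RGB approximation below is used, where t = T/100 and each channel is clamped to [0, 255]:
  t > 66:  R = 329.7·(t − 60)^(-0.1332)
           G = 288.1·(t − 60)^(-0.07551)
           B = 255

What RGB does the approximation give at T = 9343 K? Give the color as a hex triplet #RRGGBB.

#CFDDFF

t = 9343/100 = 93.43; the t > 66 branch applies.
R = 329.7·(93.43 − 60)^(-0.1332) = 329.7·33.43^(-0.1332) = 329.7·0.62659 = 206.587.
G = 288.1·(93.43 − 60)^(-0.07551) = 288.1·33.43^(-0.07551) = 288.1·0.76721 = 221.032.
B = 255 by definition for t > 66.
Rounded: (207, 221, 255).
In hex: #CFDDFF.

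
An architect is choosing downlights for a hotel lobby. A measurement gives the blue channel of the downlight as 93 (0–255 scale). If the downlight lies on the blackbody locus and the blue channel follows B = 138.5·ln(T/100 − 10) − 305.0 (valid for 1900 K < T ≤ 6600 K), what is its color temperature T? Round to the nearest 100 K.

2800 K

ln(t − 10) = (93 + 305.0) / 138.5 = 2.8736.
t − 10 = e^2.8736 = 17.701, so t = 27.701.
T = 100·t = 2770 K → 2800 K to the nearest 100 K.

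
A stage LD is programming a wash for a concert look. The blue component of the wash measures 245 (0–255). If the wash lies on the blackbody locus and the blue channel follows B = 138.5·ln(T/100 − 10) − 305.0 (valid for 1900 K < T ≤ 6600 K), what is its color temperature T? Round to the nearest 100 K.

6300 K

ln(t − 10) = (245 + 305.0) / 138.5 = 3.9711.
t − 10 = e^3.9711 = 53.044, so t = 63.044.
T = 100·t = 6304 K → 6300 K to the nearest 100 K.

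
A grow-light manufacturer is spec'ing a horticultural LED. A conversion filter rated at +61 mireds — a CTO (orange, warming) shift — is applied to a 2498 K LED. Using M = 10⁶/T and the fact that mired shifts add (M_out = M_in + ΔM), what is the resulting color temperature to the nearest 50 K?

M_in = 10⁶/2498 = 400.32 mireds.
M_out = 400.32 + (+61) = 461.32 mireds.
T_out = 10⁶/461.32 = 2167.7 K → 2150 K.

2150 K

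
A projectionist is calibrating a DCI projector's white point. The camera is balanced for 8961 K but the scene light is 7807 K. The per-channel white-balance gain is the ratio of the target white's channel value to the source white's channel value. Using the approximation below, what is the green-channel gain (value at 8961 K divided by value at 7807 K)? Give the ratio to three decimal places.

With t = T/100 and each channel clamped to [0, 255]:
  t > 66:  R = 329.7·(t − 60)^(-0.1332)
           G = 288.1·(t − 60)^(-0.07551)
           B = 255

0.963

At 7807 K (t = 78.07):
  G = 288.1·(78.07 − 60)^(-0.07551) = 288.1·18.07^(-0.07551) = 288.1·0.80369 = 231.542.
At 8961 K (t = 89.61):
  G = 288.1·(89.61 − 60)^(-0.07551) = 288.1·29.61^(-0.07551) = 288.1·0.77427 = 223.067.
Gain = 223.067 / 231.542 = 0.9634 → 0.963.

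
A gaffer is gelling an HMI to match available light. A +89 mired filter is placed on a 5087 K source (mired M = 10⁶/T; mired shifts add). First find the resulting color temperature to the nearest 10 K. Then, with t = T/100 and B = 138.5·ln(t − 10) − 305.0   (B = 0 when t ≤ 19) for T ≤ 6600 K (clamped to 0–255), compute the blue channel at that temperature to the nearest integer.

141

M_in = 10⁶/5087 = 196.58; M_out = 196.58 + (+89) = 285.58.
T_out = 10⁶/285.58 = 3501.7 K → 3500 K; t = 35.
B = 138.5·ln(35 − 10) − 305.0 = 138.5·ln 25 − 305.0 = 138.5·3.2189 − 305.0 = 140.814.
Rounded: 141.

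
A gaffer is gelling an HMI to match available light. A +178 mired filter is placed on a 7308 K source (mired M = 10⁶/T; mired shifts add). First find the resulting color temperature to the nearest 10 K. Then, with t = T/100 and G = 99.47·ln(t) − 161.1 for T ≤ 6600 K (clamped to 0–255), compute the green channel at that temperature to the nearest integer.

M_in = 10⁶/7308 = 136.84; M_out = 136.84 + (+178) = 314.84.
T_out = 10⁶/314.84 = 3176.3 K → 3180 K; t = 31.8.
G = 99.47·ln 31.8 − 161.1 = 99.47·3.4595 − 161.1 = 183.013.
Rounded: 183.

183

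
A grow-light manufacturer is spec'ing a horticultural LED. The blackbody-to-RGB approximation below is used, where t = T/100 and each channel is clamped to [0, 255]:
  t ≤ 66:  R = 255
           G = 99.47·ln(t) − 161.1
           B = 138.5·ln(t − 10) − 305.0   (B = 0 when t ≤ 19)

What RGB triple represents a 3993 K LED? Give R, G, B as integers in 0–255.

t = 3993/100 = 39.93; the t ≤ 66 branch applies.
R = 255 by definition for t ≤ 66.
G = 99.47·ln 39.93 − 161.1 = 99.47·3.6871 − 161.1 = 205.659.
B = 138.5·ln(39.93 − 10) − 305.0 = 138.5·ln 29.93 − 305.0 = 138.5·3.3989 − 305.0 = 165.742.
Rounded: (255, 206, 166).

R=255, G=206, B=166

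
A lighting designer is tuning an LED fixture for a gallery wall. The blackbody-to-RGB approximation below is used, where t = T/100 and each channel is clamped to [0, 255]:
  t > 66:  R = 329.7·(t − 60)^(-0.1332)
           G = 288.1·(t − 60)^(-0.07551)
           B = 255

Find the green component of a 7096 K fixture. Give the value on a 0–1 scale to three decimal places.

0.943

t = 7096/100 = 70.96; the t > 66 branch applies.
G = 288.1·(70.96 − 60)^(-0.07551) = 288.1·10.96^(-0.07551) = 288.1·0.83461 = 240.451.
On a 0–1 scale: 240.451/255 = 0.9429 → 0.943.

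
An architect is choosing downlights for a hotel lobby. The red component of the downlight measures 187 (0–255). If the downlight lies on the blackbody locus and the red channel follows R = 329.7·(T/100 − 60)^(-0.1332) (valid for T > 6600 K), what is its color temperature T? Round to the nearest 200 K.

13000 K

(t − 60)^(-0.1332) = 187/329.7 = 0.56718.
t − 60 = 0.56718^(1/-0.1332) = 0.56718^(-7.508) = 70.620, so t = 130.620.
T = 100·t = 13062 K → 13000 K to the nearest 200 K.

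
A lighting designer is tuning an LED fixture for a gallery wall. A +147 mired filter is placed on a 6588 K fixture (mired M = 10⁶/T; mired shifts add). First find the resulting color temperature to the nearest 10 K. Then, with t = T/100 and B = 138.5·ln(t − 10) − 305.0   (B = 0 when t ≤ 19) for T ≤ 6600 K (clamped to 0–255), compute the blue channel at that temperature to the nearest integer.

M_in = 10⁶/6588 = 151.79; M_out = 151.79 + (+147) = 298.79.
T_out = 10⁶/298.79 = 3346.8 K → 3350 K; t = 33.5.
B = 138.5·ln(33.5 − 10) − 305.0 = 138.5·ln 23.5 − 305.0 = 138.5·3.1570 − 305.0 = 132.245.
Rounded: 132.

132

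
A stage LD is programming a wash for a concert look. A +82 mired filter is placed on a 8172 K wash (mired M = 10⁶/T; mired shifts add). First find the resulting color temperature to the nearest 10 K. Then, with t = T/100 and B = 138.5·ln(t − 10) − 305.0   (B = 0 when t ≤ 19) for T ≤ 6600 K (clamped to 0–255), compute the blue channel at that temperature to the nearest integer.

202

M_in = 10⁶/8172 = 122.37; M_out = 122.37 + (+82) = 204.37.
T_out = 10⁶/204.37 = 4893.1 K → 4890 K; t = 48.9.
B = 138.5·ln(48.9 − 10) − 305.0 = 138.5·ln 38.9 − 305.0 = 138.5·3.6610 − 305.0 = 202.048.
Rounded: 202.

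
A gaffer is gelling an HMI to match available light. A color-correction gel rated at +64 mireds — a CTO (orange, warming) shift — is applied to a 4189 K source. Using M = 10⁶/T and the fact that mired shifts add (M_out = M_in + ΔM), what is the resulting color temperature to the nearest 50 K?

M_in = 10⁶/4189 = 238.72 mireds.
M_out = 238.72 + (+64) = 302.72 mireds.
T_out = 10⁶/302.72 = 3303.4 K → 3300 K.

3300 K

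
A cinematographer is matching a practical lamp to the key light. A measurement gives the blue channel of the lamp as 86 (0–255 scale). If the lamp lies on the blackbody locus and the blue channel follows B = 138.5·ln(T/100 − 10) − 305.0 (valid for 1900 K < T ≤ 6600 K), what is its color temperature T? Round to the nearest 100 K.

ln(t − 10) = (86 + 305.0) / 138.5 = 2.8231.
t − 10 = e^2.8231 = 16.829, so t = 26.829.
T = 100·t = 2683 K → 2700 K to the nearest 100 K.

2700 K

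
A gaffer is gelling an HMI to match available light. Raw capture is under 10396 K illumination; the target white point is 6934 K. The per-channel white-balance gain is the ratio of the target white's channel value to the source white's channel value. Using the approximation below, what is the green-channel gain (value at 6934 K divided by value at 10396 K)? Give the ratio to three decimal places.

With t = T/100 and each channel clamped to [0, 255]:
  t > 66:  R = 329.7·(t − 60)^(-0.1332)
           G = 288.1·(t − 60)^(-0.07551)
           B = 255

At 10396 K (t = 103.96):
  G = 288.1·(103.96 − 60)^(-0.07551) = 288.1·43.96^(-0.07551) = 288.1·0.75151 = 216.509.
At 6934 K (t = 69.34):
  G = 288.1·(69.34 − 60)^(-0.07551) = 288.1·9.34^(-0.07551) = 288.1·0.84475 = 243.373.
Gain = 243.373 / 216.509 = 1.1241 → 1.124.

1.124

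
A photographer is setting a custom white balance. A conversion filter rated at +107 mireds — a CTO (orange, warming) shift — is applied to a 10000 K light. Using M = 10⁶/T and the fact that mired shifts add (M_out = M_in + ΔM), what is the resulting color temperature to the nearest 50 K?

M_in = 10⁶/10000 = 100.00 mireds.
M_out = 100.00 + (+107) = 207.00 mireds.
T_out = 10⁶/207.00 = 4830.9 K → 4850 K.

4850 K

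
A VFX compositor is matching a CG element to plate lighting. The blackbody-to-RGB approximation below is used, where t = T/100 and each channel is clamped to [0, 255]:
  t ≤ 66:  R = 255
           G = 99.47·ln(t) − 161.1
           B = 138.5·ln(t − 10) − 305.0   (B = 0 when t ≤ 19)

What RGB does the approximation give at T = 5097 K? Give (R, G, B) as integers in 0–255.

(255, 230, 209)

t = 5097/100 = 50.97; the t ≤ 66 branch applies.
R = 255 by definition for t ≤ 66.
G = 99.47·ln 50.97 − 161.1 = 99.47·3.9312 − 161.1 = 229.940.
B = 138.5·ln(50.97 − 10) − 305.0 = 138.5·ln 40.97 − 305.0 = 138.5·3.7128 − 305.0 = 209.228.
Rounded: (255, 230, 209).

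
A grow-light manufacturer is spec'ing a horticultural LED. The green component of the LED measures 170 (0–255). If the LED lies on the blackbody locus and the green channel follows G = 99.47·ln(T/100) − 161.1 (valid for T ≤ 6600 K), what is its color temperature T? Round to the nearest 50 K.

2800 K

ln t = (170 + 161.1) / 99.47 = 3.3286.
t = e^3.3286 = 27.900.
T = 100·t = 2790 K → 2800 K to the nearest 50 K.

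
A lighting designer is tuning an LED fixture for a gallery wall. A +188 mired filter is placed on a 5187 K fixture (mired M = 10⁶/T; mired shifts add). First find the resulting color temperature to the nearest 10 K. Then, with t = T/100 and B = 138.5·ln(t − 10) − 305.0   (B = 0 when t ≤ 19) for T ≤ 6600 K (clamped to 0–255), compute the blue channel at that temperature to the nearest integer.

82

M_in = 10⁶/5187 = 192.79; M_out = 192.79 + (+188) = 380.79.
T_out = 10⁶/380.79 = 2626.1 K → 2630 K; t = 26.3.
B = 138.5·ln(26.3 − 10) − 305.0 = 138.5·ln 16.3 − 305.0 = 138.5·2.7912 − 305.0 = 81.576.
Rounded: 82.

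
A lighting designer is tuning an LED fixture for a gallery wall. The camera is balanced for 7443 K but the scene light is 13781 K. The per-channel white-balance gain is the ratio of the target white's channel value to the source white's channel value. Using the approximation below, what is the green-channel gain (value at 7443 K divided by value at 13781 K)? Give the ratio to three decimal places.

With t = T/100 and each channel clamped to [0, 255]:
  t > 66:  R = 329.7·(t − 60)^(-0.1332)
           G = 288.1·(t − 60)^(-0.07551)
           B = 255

At 13781 K (t = 137.81):
  G = 288.1·(137.81 − 60)^(-0.07551) = 288.1·77.81^(-0.07551) = 288.1·0.71979 = 207.373.
At 7443 K (t = 74.43):
  G = 288.1·(74.43 − 60)^(-0.07551) = 288.1·14.43^(-0.07551) = 288.1·0.81745 = 235.509.
Gain = 235.509 / 207.373 = 1.1357 → 1.136.

1.136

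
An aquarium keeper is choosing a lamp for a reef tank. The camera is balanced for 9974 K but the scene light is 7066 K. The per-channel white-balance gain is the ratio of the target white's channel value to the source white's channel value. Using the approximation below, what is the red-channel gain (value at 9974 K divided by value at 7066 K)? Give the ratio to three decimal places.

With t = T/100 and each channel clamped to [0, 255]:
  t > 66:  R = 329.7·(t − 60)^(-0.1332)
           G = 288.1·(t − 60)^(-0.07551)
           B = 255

0.839

At 7066 K (t = 70.66):
  R = 329.7·(70.66 − 60)^(-0.1332) = 329.7·10.66^(-0.1332) = 329.7·0.72963 = 240.559.
At 9974 K (t = 99.74):
  R = 329.7·(99.74 − 60)^(-0.1332) = 329.7·39.74^(-0.1332) = 329.7·0.61233 = 201.884.
Gain = 201.884 / 240.559 = 0.8392 → 0.839.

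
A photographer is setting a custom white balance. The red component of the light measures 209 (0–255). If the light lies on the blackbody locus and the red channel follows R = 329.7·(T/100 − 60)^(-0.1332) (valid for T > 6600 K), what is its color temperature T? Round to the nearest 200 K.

(t − 60)^(-0.1332) = 209/329.7 = 0.63391.
t − 60 = 0.63391^(1/-0.1332) = 0.63391^(-7.508) = 30.639, so t = 90.639.
T = 100·t = 9064 K → 9000 K to the nearest 200 K.

9000 K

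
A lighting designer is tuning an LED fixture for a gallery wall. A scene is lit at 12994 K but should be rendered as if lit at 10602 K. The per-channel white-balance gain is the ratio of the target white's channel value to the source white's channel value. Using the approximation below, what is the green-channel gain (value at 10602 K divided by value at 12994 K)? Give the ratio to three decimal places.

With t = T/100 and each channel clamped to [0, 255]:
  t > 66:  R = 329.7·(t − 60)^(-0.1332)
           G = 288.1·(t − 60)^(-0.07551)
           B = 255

1.032

At 12994 K (t = 129.94):
  G = 288.1·(129.94 − 60)^(-0.07551) = 288.1·69.94^(-0.07551) = 288.1·0.72561 = 209.049.
At 10602 K (t = 106.02):
  G = 288.1·(106.02 − 60)^(-0.07551) = 288.1·46.02^(-0.07551) = 288.1·0.74891 = 215.762.
Gain = 215.762 / 209.049 = 1.0321 → 1.032.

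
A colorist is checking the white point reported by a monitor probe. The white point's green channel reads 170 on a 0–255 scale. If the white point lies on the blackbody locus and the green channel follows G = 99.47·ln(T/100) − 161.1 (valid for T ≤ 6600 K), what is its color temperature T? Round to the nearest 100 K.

2800 K

ln t = (170 + 161.1) / 99.47 = 3.3286.
t = e^3.3286 = 27.900.
T = 100·t = 2790 K → 2800 K to the nearest 100 K.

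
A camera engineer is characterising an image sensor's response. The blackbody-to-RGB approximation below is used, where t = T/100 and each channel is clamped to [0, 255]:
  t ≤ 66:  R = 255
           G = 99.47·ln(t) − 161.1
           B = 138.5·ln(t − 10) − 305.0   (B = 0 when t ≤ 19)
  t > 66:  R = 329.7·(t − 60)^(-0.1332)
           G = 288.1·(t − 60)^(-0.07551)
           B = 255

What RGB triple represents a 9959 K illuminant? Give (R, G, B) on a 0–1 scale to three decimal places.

t = 9959/100 = 99.59; the t > 66 branch applies.
R = 329.7·(99.59 − 60)^(-0.1332) = 329.7·39.59^(-0.1332) = 329.7·0.61263 = 201.986.
G = 288.1·(99.59 − 60)^(-0.07551) = 288.1·39.59^(-0.07551) = 288.1·0.75747 = 218.228.
B = 255 by definition for t > 66.
Dividing each by 255: (0.7921, 0.8558, 1.0000) → (0.792, 0.856, 1.000).

(0.792, 0.856, 1.000)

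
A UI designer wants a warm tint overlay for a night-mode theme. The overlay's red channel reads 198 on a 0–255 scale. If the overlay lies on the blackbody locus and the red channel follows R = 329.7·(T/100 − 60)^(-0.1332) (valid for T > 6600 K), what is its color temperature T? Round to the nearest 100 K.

10600 K

(t − 60)^(-0.1332) = 198/329.7 = 0.60055.
t − 60 = 0.60055^(1/-0.1332) = 0.60055^(-7.508) = 45.980, so t = 105.980.
T = 100·t = 10598 K → 10600 K to the nearest 100 K.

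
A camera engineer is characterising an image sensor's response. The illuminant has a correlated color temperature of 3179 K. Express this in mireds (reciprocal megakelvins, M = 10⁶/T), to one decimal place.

M = 10⁶ / 3179 = 314.564 → 314.6 mireds.

314.6 mireds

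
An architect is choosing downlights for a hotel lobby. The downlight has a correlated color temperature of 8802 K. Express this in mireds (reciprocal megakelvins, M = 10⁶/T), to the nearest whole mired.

M = 10⁶ / 8802 = 113.611 → 114 mireds.

114 mireds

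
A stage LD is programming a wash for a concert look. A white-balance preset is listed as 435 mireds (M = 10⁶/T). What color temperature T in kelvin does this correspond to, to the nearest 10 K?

2300 K

T = 10⁶ / 435 = 2298.85 K → 2300 K.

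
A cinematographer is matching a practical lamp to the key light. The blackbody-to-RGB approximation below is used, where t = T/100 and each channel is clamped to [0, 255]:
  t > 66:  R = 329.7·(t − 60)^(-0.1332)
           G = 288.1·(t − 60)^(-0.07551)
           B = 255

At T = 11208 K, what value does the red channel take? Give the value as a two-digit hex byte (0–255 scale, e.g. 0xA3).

t = 11208/100 = 112.08; the t > 66 branch applies.
R = 329.7·(112.08 − 60)^(-0.1332) = 329.7·52.08^(-0.1332) = 329.7·0.59066 = 194.741.
Rounded: 195; in hex, 0xC3.

0xC3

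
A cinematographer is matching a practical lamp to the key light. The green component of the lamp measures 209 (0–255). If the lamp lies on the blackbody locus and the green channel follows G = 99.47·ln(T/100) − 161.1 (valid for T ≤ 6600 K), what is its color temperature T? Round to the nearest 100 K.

4100 K

ln t = (209 + 161.1) / 99.47 = 3.7207.
t = e^3.7207 = 41.294.
T = 100·t = 4129 K → 4100 K to the nearest 100 K.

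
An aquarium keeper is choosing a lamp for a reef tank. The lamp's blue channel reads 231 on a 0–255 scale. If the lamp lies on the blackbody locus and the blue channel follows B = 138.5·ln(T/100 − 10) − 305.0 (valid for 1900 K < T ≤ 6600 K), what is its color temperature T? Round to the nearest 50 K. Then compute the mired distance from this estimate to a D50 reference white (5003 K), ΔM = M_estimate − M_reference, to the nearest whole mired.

ln(t − 10) = (231 + 305.0) / 138.5 = 3.8700.
t − 10 = e^3.8700 = 47.944, so t = 57.944.
T = 100·t = 5794 K → 5800 K to the nearest 50 K.
M_estimate = 10⁶/5800 = 172.41; M_reference = 10⁶/5003 = 199.88.
ΔM = 172.41 − 199.88 = -27.47 → -27 mireds.

-27 mireds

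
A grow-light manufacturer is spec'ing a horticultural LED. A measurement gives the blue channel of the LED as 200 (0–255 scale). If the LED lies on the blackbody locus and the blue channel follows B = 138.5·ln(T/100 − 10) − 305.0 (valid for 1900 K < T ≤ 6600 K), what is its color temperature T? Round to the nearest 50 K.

ln(t − 10) = (200 + 305.0) / 138.5 = 3.6462.
t − 10 = e^3.6462 = 38.329, so t = 48.329.
T = 100·t = 4833 K → 4850 K to the nearest 50 K.

4850 K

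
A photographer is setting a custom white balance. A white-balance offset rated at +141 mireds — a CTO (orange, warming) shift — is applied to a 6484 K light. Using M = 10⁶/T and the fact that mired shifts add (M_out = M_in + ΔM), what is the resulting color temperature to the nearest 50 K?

M_in = 10⁶/6484 = 154.23 mireds.
M_out = 154.23 + (+141) = 295.23 mireds.
T_out = 10⁶/295.23 = 3387.2 K → 3400 K.

3400 K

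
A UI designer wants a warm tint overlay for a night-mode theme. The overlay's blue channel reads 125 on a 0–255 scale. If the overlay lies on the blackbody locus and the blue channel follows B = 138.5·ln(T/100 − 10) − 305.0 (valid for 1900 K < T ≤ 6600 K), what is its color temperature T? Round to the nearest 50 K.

3250 K

ln(t − 10) = (125 + 305.0) / 138.5 = 3.1047.
t − 10 = e^3.1047 = 22.302, so t = 32.302.
T = 100·t = 3230 K → 3250 K to the nearest 50 K.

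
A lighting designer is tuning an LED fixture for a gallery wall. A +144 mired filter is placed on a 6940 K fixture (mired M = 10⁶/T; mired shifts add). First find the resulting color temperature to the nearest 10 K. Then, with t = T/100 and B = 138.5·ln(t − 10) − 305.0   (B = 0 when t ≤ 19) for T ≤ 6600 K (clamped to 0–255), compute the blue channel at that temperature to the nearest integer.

139

M_in = 10⁶/6940 = 144.09; M_out = 144.09 + (+144) = 288.09.
T_out = 10⁶/288.09 = 3471.1 K → 3470 K; t = 34.7.
B = 138.5·ln(34.7 − 10) − 305.0 = 138.5·ln 24.7 − 305.0 = 138.5·3.2068 − 305.0 = 139.142.
Rounded: 139.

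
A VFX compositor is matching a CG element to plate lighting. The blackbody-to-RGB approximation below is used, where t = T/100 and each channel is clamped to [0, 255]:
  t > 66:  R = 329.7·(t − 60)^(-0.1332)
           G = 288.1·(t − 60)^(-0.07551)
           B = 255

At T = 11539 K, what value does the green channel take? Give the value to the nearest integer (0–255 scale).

213

t = 11539/100 = 115.39; the t > 66 branch applies.
G = 288.1·(115.39 − 60)^(-0.07551) = 288.1·55.39^(-0.07551) = 288.1·0.73851 = 212.763.
Rounded: 213.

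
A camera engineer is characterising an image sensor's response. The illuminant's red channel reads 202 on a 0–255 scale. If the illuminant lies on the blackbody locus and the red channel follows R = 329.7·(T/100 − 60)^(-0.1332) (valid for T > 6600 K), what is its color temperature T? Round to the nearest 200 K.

10000 K

(t − 60)^(-0.1332) = 202/329.7 = 0.61268.
t − 60 = 0.61268^(1/-0.1332) = 0.61268^(-7.508) = 39.569, so t = 99.569.
T = 100·t = 9957 K → 10000 K to the nearest 200 K.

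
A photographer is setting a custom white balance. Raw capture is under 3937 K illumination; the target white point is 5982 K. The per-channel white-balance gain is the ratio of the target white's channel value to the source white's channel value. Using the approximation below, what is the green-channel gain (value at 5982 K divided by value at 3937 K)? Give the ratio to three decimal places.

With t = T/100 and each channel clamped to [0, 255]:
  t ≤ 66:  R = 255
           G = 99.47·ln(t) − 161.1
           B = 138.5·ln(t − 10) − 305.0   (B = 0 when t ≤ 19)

At 3937 K (t = 39.37):
  G = 99.47·ln 39.37 − 161.1 = 99.47·3.6730 − 161.1 = 204.254.
At 5982 K (t = 59.82):
  G = 99.47·ln 59.82 − 161.1 = 99.47·4.0913 − 161.1 = 245.866.
Gain = 245.866 / 204.254 = 1.2037 → 1.204.

1.204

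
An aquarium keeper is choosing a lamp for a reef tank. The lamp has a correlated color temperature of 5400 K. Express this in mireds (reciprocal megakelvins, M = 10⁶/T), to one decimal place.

M = 10⁶ / 5400 = 185.185 → 185.2 mireds.

185.2 mireds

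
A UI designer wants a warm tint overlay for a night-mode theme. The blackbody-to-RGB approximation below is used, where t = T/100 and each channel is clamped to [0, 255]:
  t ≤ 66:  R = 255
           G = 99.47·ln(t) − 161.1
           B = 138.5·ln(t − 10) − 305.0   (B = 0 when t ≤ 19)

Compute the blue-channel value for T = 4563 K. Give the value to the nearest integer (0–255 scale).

190

t = 4563/100 = 45.63; the t ≤ 66 branch applies.
B = 138.5·ln(45.63 − 10) − 305.0 = 138.5·ln 35.63 − 305.0 = 138.5·3.5732 − 305.0 = 189.887.
Rounded: 190.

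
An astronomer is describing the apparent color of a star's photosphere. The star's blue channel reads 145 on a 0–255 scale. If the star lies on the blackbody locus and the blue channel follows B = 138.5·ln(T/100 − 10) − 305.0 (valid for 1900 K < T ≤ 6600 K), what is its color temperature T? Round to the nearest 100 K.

3600 K

ln(t − 10) = (145 + 305.0) / 138.5 = 3.2491.
t − 10 = e^3.2491 = 25.767, so t = 35.767.
T = 100·t = 3577 K → 3600 K to the nearest 100 K.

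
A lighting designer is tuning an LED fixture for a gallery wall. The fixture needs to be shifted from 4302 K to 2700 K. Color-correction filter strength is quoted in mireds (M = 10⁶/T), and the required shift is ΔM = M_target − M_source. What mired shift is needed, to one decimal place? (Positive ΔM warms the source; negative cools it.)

M_source = 10⁶/4302 = 232.450; M_target = 10⁶/2700 = 370.370.
ΔM = 370.370 − 232.450 = 137.920 → +137.9 mireds, a warming shift.

+137.9 mireds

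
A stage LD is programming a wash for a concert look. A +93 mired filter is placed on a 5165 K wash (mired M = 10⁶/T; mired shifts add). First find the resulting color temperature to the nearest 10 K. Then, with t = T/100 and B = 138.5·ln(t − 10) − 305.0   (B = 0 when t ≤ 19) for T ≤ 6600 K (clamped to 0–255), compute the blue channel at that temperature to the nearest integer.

140

M_in = 10⁶/5165 = 193.61; M_out = 193.61 + (+93) = 286.61.
T_out = 10⁶/286.61 = 3489.1 K → 3490 K; t = 34.9.
B = 138.5·ln(34.9 − 10) − 305.0 = 138.5·ln 24.9 − 305.0 = 138.5·3.2149 − 305.0 = 140.259.
Rounded: 140.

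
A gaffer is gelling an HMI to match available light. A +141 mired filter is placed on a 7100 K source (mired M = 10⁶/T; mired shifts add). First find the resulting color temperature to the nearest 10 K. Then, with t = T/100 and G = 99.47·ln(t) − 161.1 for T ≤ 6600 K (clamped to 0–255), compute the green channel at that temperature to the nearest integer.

194

M_in = 10⁶/7100 = 140.85; M_out = 140.85 + (+141) = 281.85.
T_out = 10⁶/281.85 = 3548.0 K → 3550 K; t = 35.5.
G = 99.47·ln 35.5 − 161.1 = 99.47·3.5695 − 161.1 = 193.961.
Rounded: 194.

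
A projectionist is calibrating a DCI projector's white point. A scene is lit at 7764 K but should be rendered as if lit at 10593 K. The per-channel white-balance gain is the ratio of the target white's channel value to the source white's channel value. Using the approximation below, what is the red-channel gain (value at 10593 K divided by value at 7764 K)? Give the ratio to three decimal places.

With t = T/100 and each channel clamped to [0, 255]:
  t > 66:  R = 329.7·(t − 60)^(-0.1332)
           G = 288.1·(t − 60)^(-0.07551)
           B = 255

0.880

At 7764 K (t = 77.64):
  R = 329.7·(77.64 − 60)^(-0.1332) = 329.7·17.64^(-0.1332) = 329.7·0.68229 = 224.950.
At 10593 K (t = 105.93):
  R = 329.7·(105.93 − 60)^(-0.1332) = 329.7·45.93^(-0.1332) = 329.7·0.60063 = 198.029.
Gain = 198.029 / 224.950 = 0.8803 → 0.880.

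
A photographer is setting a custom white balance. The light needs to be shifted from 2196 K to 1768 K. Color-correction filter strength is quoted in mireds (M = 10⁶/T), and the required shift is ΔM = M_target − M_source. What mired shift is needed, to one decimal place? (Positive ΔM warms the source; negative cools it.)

M_source = 10⁶/2196 = 455.373; M_target = 10⁶/1768 = 565.611.
ΔM = 565.611 − 455.373 = 110.237 → +110.2 mireds, a warming shift.

+110.2 mireds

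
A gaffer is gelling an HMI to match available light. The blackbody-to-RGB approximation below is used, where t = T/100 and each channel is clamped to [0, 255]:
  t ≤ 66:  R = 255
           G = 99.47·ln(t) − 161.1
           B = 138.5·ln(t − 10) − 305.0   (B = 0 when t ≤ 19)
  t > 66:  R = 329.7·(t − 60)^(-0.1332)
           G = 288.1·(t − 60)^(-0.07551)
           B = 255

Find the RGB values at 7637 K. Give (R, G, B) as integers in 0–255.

t = 7637/100 = 76.37; the t > 66 branch applies.
R = 329.7·(76.37 − 60)^(-0.1332) = 329.7·16.37^(-0.1332) = 329.7·0.68911 = 227.200.
G = 288.1·(76.37 − 60)^(-0.07551) = 288.1·16.37^(-0.07551) = 288.1·0.80971 = 233.276.
B = 255 by definition for t > 66.
Rounded: (227, 233, 255).

(227, 233, 255)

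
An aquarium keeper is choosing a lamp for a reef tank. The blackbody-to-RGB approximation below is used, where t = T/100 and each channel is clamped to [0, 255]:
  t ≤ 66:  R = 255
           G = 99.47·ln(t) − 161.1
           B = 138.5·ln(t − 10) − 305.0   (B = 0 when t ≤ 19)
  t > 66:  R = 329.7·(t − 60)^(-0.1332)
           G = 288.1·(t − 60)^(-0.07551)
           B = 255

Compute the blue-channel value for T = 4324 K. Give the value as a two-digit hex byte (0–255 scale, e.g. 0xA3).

t = 4324/100 = 43.24; the t ≤ 66 branch applies.
B = 138.5·ln(43.24 − 10) − 305.0 = 138.5·ln 33.24 − 305.0 = 138.5·3.5038 − 305.0 = 180.270.
Rounded: 180; in hex, 0xB4.

0xB4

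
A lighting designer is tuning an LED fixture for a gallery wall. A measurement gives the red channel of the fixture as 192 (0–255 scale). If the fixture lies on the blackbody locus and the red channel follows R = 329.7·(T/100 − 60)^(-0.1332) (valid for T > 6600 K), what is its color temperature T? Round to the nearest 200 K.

11800 K

(t − 60)^(-0.1332) = 192/329.7 = 0.58235.
t − 60 = 0.58235^(1/-0.1332) = 0.58235^(-7.508) = 57.929, so t = 117.929.
T = 100·t = 11793 K → 11800 K to the nearest 200 K.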